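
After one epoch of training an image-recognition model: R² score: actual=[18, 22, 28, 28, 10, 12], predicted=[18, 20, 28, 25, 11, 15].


ȳ = 19.6667
SS_res = Σ(y-ŷ)² = 23
SS_tot = Σ(y-ȳ)² = 299.33
R² = 1 - SS_res/SS_tot = 1 - 0.0768 = 0.9232

0.9232


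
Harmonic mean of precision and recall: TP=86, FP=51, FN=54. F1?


Precision = 86/137 = 0.6277
Recall = 86/140 = 0.6143
F1 = 2·P·R/(P+R) = 2·TP/(2·TP+FP+FN) = 172/(172+51+54) = 172/277 = 0.6209

0.6209


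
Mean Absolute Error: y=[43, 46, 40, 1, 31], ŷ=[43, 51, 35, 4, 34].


Absolute errors: |43-43|=0, |46-51|=5, |40-35|=5, |1-4|=3, |31-34|=3
Sum = 16
MAE = 16/5 = 16/5

16/5


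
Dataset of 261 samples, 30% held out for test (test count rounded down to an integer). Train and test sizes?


Test = ⌊261·30/100⌋ = 78
Train = 261 - 78 = 183

Train: 183, Test: 78


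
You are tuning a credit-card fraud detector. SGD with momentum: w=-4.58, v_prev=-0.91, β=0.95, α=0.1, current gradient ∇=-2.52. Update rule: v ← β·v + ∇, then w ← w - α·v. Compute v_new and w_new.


v_new = 0.95·-0.91 - 2.52 = -0.8645 - 2.52 = -3.3845
w_new = -4.58 - 0.1·-3.3845 = -4.58 + 0.33845 = -4.24155

v_new=-3.3845, w_new=-4.24155


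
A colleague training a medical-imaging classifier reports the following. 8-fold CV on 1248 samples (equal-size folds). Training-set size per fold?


Fold size = 1248/8 = 156
Training per fold = 1248 - 156 = 1092

1092


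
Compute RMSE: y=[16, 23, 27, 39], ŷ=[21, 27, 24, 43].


MSE = 66/4 = 16.5
RMSE = √(66/4) = 4.062

4.062


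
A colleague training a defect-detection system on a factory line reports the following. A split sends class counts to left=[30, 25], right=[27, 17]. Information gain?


Parent = [57, 42], H_parent = 0.9834
H_left = 0.994 (n=55), H_right = 0.9624 (n=44)
H_children = (55/99)·0.994 + (44/99)·0.9624 = 0.98
IG = 0.9834 - 0.98 = 0.0034

0.0034


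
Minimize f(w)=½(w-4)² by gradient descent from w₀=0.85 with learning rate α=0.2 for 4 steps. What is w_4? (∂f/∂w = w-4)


step 1: grad = 0.85-4 = -3.15; w = 0.85 - 0.2·(-3.15) = 1.48
step 2: grad = 1.48-4 = -2.52; w = 1.48 - 0.2·(-2.52) = 1.984
step 3: grad = 1.984-4 = -2.016; w = 1.984 - 0.2·(-2.016) = 2.3872
step 4: grad = 2.3872-4 = -1.6128; w = 2.3872 - 0.2·(-1.6128) = 2.70976

2.70976


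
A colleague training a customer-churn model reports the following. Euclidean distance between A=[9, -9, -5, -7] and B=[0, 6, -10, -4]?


d = √((9-0)² + (-9-6)² + (-5+ 10)² + (-7+ 4)²)
  = √(81 + 225 + 25 + 9)
  = √340 = 18.4391

18.4391


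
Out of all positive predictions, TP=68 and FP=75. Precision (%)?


Precision = TP/(TP+FP)
= 68/(68+75)
= 68/143 = 47.55%

47.55%


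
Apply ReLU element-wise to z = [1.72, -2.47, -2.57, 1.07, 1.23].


ReLU(1.72) = max(0, 1.72) = 1.72
ReLU(-2.47) = max(0, -2.47) = 0.0
ReLU(-2.57) = max(0, -2.57) = 0.0
ReLU(1.07) = max(0, 1.07) = 1.07
ReLU(1.23) = max(0, 1.23) = 1.23
result = [1.72, 0.0, 0.0, 1.07, 1.23]

[1.72, 0.0, 0.0, 1.07, 1.23]


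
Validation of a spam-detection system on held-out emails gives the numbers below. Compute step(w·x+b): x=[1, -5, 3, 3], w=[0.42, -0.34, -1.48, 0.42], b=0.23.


z = (1)·(0.42) + (-5)·(-0.34) + (3)·(-1.48) + (3)·(0.42) + 0.23
  = -0.83
step(z) = 0 (z<0)

0


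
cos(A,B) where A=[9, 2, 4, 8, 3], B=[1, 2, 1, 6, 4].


A·B = 9·1 + 2·2 + 4·1 + 8·6 + 3·4 = 77
‖A‖ = √174 = 13.1909, ‖B‖ = √58 = 7.6158
cos = 77/(√174·√58) = 77/√10092 = 0.7665

0.7665


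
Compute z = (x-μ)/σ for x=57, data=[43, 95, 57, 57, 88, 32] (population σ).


μ = 62, σ = 22.6421
z = (57 - 62)/22.6421 = -0.2208

-0.2208


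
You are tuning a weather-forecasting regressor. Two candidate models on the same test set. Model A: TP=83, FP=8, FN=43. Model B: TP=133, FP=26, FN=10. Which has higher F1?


Model A: P=83/91=0.9121, R=83/126=0.6587, F1=2PR/(P+R)=2TP/(2TP+FP+FN)=166/217=0.765
Model B: P=133/159=0.8365, R=133/143=0.9301, F1=2PR/(P+R)=2TP/(2TP+FP+FN)=266/302=0.8808
0.765 < 0.8808 → Model B

Model B


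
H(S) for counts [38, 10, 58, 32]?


Probabilities: [38/138, 10/138, 58/138, 32/138] ≈ [0.2754, 0.0725, 0.4203, 0.2319]
H = -((38/138)·log₂(38/138) + (10/138)·log₂(10/138) + (58/138)·log₂(58/138) + (32/138)·log₂(32/138))
  = 1.8013 bits

1.8013 bits


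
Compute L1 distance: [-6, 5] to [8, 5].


d = |-6-8| + |5-5|
  = 14 + 0
  = 14

14


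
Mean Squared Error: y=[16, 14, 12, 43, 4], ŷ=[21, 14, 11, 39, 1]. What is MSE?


Squared errors: (16-21)²=25, (14-14)²=0, (12-11)²=1, (43-39)²=16, (4-1)²=9
Sum = 51
MSE = 51/5 = 51/5

51/5


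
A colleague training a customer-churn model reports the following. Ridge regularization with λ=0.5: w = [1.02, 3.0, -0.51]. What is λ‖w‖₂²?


‖w‖₂² = (1.02)² + (3.0)² + (-0.51)²
     = 1.0404 + 9 + 0.2601
     = 10.3005
λ·‖w‖₂² = 0.5·10.3005 = 5.15025

5.15025


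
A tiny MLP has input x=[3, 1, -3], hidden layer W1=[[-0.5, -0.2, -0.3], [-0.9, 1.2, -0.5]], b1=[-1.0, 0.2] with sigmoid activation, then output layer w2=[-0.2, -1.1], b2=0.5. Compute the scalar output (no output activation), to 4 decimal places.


z1[0] = (-0.5)·(3) + (-0.2)·(1) + (-0.3)·(-3) - 1.0 = -1.8
z1[1] = (-0.9)·(3) + (1.2)·(1) + (-0.5)·(-3) + 0.2 = 0.2
h = sigmoid(z1) = [0.1419, 0.5498]
output = (-0.2)·(0.1419) + (-1.1)·(0.5498) + 0.5 = -0.1332

-0.1332


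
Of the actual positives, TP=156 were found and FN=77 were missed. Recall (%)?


Recall = TP/(TP+FN)
= 156/(156+77)
= 156/233 = 66.95%

66.95%


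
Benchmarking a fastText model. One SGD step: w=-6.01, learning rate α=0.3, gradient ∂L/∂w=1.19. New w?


w_new = w - α·∇
= -6.01 - 0.3·1.19
= -6.01 - 0.357
= -6.367

-6.367


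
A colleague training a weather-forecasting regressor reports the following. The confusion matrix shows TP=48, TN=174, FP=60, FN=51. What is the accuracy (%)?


Accuracy = (TP+TN)/(TP+TN+FP+FN)
= (48+174)/(333)
= 222/333 = 66.67%

66.67%


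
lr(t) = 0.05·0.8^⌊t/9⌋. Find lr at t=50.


n_drops = ⌊50/9⌋ = 5
lr = 0.05·0.8^5 = 0.05·0.32768 = 0.016384

0.016384


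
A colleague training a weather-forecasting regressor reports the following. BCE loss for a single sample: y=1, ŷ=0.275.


BCE = -[y·ln(p) + (1-y)·ln(1-p)]
= -1·ln(0.275) - 0
= -ln(0.275) = 1.291

1.291


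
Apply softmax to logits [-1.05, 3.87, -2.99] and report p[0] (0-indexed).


Exponentials: e^-1.05=0.3499, e^3.87=47.9424, e^-2.99=0.0503
Sum = 48.3426
Softmax = [0.0072, 0.9917, 0.001]
p[0] = 0.3499/48.3426 = 0.0072

0.0072


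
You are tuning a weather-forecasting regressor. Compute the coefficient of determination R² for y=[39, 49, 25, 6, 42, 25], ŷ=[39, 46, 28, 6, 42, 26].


ȳ = 31
SS_res = Σ(y-ŷ)² = 19
SS_tot = Σ(y-ȳ)² = 1206
R² = 1 - SS_res/SS_tot = 1 - 0.0158 = 0.9842

0.9842


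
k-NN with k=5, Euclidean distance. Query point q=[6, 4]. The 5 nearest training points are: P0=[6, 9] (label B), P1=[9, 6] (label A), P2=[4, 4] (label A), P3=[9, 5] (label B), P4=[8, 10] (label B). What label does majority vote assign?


d(q,P0) = 5.0  (label B)
d(q,P1) = 3.6056  (label A)
d(q,P2) = 2.0  (label A)
d(q,P3) = 3.1623  (label B)
d(q,P4) = 6.3246  (label B)
Votes: A=2, B=3
Majority → B

B


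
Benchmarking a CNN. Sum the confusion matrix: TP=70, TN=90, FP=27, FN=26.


Total = TP + TN + FP + FN
= 70 + 90 + 27 + 26
= 213
(Predicted positive: 97, predicted negative: 116)

213


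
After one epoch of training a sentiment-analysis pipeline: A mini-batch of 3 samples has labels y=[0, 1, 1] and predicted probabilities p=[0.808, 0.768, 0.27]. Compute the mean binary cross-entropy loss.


L[0] = -ln(1-0.808) = -ln(0.192) = 1.6503
L[1] = -ln(0.768) = 0.264
L[2] = -ln(0.27) = 1.3093
mean = (1.6503 + 0.264 + 1.3093)/3 = 1.0745

1.0745


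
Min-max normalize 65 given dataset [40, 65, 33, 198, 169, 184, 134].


min=33, max=198
(65-33)/(198-33) = 32/165 = 0.1939

0.1939


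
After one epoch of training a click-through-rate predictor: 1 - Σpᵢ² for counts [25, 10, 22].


Probabilities: [25/57, 10/57, 22/57] ≈ [0.4386, 0.1754, 0.386]
Σpᵢ² = (625 + 100 + 484)/57² = 1209/3249
Gini = 1 - Σpᵢ² = 1 - 1209/3249 = 0.6279

0.6279


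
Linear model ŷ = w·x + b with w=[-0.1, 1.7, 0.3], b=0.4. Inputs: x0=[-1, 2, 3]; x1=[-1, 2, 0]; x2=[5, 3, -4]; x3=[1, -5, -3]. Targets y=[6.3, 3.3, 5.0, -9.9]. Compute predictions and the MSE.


ŷ0 = (-0.1)·(-1) + (1.7)·(2) + (0.3)·(3) + 0.4 = 4.8
ŷ1 = (-0.1)·(-1) + (1.7)·(2) + (0.3)·(0) + 0.4 = 3.9
ŷ2 = (-0.1)·(5) + (1.7)·(3) + (0.3)·(-4) + 0.4 = 3.8
ŷ3 = (-0.1)·(1) + (1.7)·(-5) + (0.3)·(-3) + 0.4 = -9.1
errors² = [2.25, 0.36, 1.44, 0.64]
MSE = 4.6900/4 = 1.1725

1.1725


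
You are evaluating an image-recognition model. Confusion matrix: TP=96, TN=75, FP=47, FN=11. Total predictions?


Total = TP + TN + FP + FN
= 96 + 75 + 47 + 11
= 229
(Predicted positive: 143, predicted negative: 86)

229


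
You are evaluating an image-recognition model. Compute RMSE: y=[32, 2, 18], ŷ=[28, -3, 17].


MSE = 42/3 = 14
RMSE = √(42/3) = 3.7417

3.7417


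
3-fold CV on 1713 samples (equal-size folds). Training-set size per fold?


Fold size = 1713/3 = 571
Training per fold = 1713 - 571 = 1142

1142


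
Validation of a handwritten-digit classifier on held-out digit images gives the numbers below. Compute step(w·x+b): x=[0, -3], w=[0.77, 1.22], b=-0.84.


z = (0)·(0.77) + (-3)·(1.22) - 0.84
  = -4.5
step(z) = 0 (z<0)

0


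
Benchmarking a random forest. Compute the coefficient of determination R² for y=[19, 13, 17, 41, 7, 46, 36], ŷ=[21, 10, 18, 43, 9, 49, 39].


ȳ = 25.5714
SS_res = Σ(y-ŷ)² = 40
SS_tot = Σ(y-ȳ)² = 1383.71
R² = 1 - SS_res/SS_tot = 1 - 0.0289 = 0.9711

0.9711


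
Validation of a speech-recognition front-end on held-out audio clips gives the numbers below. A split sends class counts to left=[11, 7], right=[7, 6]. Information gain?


Parent = [18, 13], H_parent = 0.9812
H_left = 0.9641 (n=18), H_right = 0.9957 (n=13)
H_children = (18/31)·0.9641 + (13/31)·0.9957 = 0.9774
IG = 0.9812 - 0.9774 = 0.0038

0.0038


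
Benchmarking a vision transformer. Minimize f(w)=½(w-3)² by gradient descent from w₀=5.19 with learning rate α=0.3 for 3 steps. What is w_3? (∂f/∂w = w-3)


step 1: grad = 5.19-3 = 2.19; w = 5.19 - 0.3·(2.19) = 4.533
step 2: grad = 4.533-3 = 1.533; w = 4.533 - 0.3·(1.533) = 4.0731
step 3: grad = 4.0731-3 = 1.0731; w = 4.0731 - 0.3·(1.0731) = 3.75117

3.75117


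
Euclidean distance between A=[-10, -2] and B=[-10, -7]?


d = √((-10+ 10)² + (-2+ 7)²)
  = √(0 + 25)
  = √25 = 5.0

5.0


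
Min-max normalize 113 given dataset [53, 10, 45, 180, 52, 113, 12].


min=10, max=180
(113-10)/(180-10) = 103/170 = 0.6059

0.6059


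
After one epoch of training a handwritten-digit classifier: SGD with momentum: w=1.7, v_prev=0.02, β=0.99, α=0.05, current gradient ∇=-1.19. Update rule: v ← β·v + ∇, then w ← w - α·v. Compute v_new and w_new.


v_new = 0.99·0.02 - 1.19 = 0.0198 - 1.19 = -1.1702
w_new = 1.7 - 0.05·-1.1702 = 1.7 + 0.05851 = 1.75851

v_new=-1.1702, w_new=1.75851


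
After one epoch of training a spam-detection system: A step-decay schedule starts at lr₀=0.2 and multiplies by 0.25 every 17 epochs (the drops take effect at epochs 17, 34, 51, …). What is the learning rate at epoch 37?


n_drops = ⌊37/17⌋ = 2
lr = 0.2·0.25^2 = 0.2·0.0625 = 0.0125

0.0125


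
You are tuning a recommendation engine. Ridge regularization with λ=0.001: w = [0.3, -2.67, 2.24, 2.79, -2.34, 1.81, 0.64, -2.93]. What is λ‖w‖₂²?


‖w‖₂² = (0.3)² + (-2.67)² + (2.24)² + (2.79)² + (-2.34)² + (1.81)² + (0.64)² + (-2.93)²
     = 0.09 + 7.1289 + 5.0176 + 7.7841 + 5.4756 + 3.2761 + 0.4096 + 8.5849
     = 37.7668
λ·‖w‖₂² = 0.001·37.7668 = 0.037767

0.037767


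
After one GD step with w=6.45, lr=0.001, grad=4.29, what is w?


w_new = w - α·∇
= 6.45 - 0.001·4.29
= 6.45 - 0.00429
= 6.44571

6.44571


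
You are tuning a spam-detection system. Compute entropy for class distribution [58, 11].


Probabilities: [58/69, 11/69] ≈ [0.8406, 0.1594]
H = -((58/69)·log₂(58/69) + (11/69)·log₂(11/69))
  = 0.6329 bits

0.6329 bits


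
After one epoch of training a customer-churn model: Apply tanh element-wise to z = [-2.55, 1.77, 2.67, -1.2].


tanh(-2.55) = -0.9879
tanh(1.77) = 0.9436
tanh(2.67) = 0.9905
tanh(-1.2) = -0.8337
result = [-0.9879, 0.9436, 0.9905, -0.8337]

[-0.9879, 0.9436, 0.9905, -0.8337]


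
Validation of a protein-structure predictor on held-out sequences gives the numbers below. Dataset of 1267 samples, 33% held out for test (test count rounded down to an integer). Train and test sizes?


Test = ⌊1267·33/100⌋ = 418
Train = 1267 - 418 = 849

Train: 849, Test: 418


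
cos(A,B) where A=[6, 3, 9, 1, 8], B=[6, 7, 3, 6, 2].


A·B = 6·6 + 3·7 + 9·3 + 1·6 + 8·2 = 106
‖A‖ = √191 = 13.8203, ‖B‖ = √134 = 11.5758
cos = 106/(√191·√134) = 106/√25594 = 0.6626

0.6626


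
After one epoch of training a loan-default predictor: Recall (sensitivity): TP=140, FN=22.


Recall = TP/(TP+FN)
= 140/(140+22)
= 140/162 = 86.42%

86.42%


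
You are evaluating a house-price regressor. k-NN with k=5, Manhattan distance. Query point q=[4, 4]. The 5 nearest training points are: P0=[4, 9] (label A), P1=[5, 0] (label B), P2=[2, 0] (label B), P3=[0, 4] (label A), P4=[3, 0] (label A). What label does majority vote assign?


d(q,P0) = 5  (label A)
d(q,P1) = 5  (label B)
d(q,P2) = 6  (label B)
d(q,P3) = 4  (label A)
d(q,P4) = 5  (label A)
Votes: A=3, B=2
Majority → A

A


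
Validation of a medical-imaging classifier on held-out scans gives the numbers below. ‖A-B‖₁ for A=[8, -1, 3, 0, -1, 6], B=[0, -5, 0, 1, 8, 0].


d = |8-0| + |-1+ 5| + |3-0| + |0-1| + |-1-8| + |6-0|
  = 8 + 4 + 3 + 1 + 9 + 6
  = 31

31


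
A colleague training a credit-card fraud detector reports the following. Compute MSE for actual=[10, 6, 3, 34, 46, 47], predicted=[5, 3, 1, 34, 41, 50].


Squared errors: (10-5)²=25, (6-3)²=9, (3-1)²=4, (34-34)²=0, (46-41)²=25, (47-50)²=9
Sum = 72
MSE = 72/6 = 12

12


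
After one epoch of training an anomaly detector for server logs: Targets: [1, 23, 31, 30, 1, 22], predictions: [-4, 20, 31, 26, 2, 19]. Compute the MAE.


Absolute errors: |1+ 4|=5, |23-20|=3, |31-31|=0, |30-26|=4, |1-2|=1, |22-19|=3
Sum = 16
MAE = 16/6 = 8/3

8/3


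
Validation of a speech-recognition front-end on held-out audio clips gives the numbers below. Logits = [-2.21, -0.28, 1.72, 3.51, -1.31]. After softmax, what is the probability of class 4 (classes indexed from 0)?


Exponentials: e^-2.21=0.1097, e^-0.28=0.7558, e^1.72=5.5845, e^3.51=33.4483, e^-1.31=0.2698
Sum = 40.1681
Softmax = [0.0027, 0.0188, 0.139, 0.8327, 0.0067]
p[4] = 0.2698/40.1681 = 0.0067

0.0067


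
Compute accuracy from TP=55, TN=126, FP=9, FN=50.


Accuracy = (TP+TN)/(TP+TN+FP+FN)
= (55+126)/(240)
= 181/240 = 75.42%

75.42%


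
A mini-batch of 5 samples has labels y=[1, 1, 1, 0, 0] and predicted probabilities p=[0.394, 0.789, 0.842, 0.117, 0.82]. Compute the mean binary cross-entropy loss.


L[0] = -ln(0.394) = 0.9314
L[1] = -ln(0.789) = 0.237
L[2] = -ln(0.842) = 0.172
L[3] = -ln(1-0.117) = -ln(0.883) = 0.1244
L[4] = -ln(1-0.82) = -ln(0.18) = 1.7148
mean = (0.9314 + 0.237 + 0.172 + 0.1244 + 1.7148)/5 = 0.6359

0.6359


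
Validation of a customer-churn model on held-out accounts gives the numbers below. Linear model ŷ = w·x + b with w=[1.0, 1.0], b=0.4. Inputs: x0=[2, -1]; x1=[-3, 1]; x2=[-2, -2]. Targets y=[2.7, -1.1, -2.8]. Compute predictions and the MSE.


ŷ0 = (1.0)·(2) + (1.0)·(-1) + 0.4 = 1.4
ŷ1 = (1.0)·(-3) + (1.0)·(1) + 0.4 = -1.6
ŷ2 = (1.0)·(-2) + (1.0)·(-2) + 0.4 = -3.6
errors² = [1.69, 0.25, 0.64]
MSE = 2.5800/3 = 0.86

0.86


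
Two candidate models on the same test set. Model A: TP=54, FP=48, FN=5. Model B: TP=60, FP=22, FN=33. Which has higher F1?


Model A: P=54/102=0.5294, R=54/59=0.9153, F1=2PR/(P+R)=2TP/(2TP+FP+FN)=108/161=0.6708
Model B: P=60/82=0.7317, R=60/93=0.6452, F1=2PR/(P+R)=2TP/(2TP+FP+FN)=120/175=0.6857
0.6708 < 0.6857 → Model B

Model B


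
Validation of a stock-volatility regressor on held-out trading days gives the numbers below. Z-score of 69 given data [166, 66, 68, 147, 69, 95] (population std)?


μ = 101.8333, σ = 40.2302
z = (69 - 101.8333)/40.2302 = -0.8161

-0.8161


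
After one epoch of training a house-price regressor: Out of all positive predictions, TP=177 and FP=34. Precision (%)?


Precision = TP/(TP+FP)
= 177/(177+34)
= 177/211 = 83.89%

83.89%


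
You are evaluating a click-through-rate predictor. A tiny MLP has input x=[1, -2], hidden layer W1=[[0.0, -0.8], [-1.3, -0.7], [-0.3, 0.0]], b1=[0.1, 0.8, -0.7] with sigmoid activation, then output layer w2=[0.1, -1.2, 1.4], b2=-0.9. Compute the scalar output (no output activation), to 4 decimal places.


z1[0] = (0.0)·(1) + (-0.8)·(-2) + 0.1 = 1.7
z1[1] = (-1.3)·(1) + (-0.7)·(-2) + 0.8 = 0.9
z1[2] = (-0.3)·(1) + (0.0)·(-2) - 0.7 = -1.0
h = sigmoid(z1) = [0.8455, 0.7109, 0.2689]
output = (0.1)·(0.8455) + (-1.2)·(0.7109) + (1.4)·(0.2689) - 0.9 = -1.2921

-1.2921


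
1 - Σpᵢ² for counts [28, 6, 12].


Probabilities: [28/46, 6/46, 12/46] ≈ [0.6087, 0.1304, 0.2609]
Σpᵢ² = (784 + 36 + 144)/46² = 964/2116
Gini = 1 - Σpᵢ² = 1 - 964/2116 = 0.5444

0.5444


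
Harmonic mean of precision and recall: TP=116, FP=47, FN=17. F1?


Precision = 116/163 = 0.7117
Recall = 116/133 = 0.8722
F1 = 2·P·R/(P+R) = 2·TP/(2·TP+FP+FN) = 232/(232+47+17) = 232/296 = 0.7838

0.7838


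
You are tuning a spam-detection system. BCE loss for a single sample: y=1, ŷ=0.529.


BCE = -[y·ln(p) + (1-y)·ln(1-p)]
= -1·ln(0.529) - 0
= -ln(0.529) = 0.6368

0.6368


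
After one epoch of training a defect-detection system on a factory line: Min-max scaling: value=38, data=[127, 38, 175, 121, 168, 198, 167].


min=38, max=198
(38-38)/(198-38) = 0/160 = 0.0

0.0


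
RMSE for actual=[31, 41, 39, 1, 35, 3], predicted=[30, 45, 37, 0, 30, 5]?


MSE = 51/6 = 8.5
RMSE = √(51/6) = 2.9155

2.9155


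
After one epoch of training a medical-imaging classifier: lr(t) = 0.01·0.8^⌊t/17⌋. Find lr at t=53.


n_drops = ⌊53/17⌋ = 3
lr = 0.01·0.8^3 = 0.01·0.512 = 0.00512

0.00512


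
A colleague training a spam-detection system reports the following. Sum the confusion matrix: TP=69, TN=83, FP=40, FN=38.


Total = TP + TN + FP + FN
= 69 + 83 + 40 + 38
= 230
(Predicted positive: 109, predicted negative: 121)

230


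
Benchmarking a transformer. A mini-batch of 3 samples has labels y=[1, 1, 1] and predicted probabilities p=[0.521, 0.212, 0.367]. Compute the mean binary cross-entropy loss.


L[0] = -ln(0.521) = 0.652
L[1] = -ln(0.212) = 1.5512
L[2] = -ln(0.367) = 1.0024
mean = (0.652 + 1.5512 + 1.0024)/3 = 1.0685

1.0685


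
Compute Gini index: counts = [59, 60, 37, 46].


Probabilities: [59/202, 60/202, 37/202, 46/202] ≈ [0.2921, 0.297, 0.1832, 0.2277]
Σpᵢ² = (3481 + 3600 + 1369 + 2116)/202² = 10566/40804
Gini = 1 - Σpᵢ² = 1 - 10566/40804 = 0.7411

0.7411


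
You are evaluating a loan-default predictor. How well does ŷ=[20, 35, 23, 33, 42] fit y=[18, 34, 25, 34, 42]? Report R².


ȳ = 30.6
SS_res = Σ(y-ŷ)² = 10
SS_tot = Σ(y-ȳ)² = 343.2
R² = 1 - SS_res/SS_tot = 1 - 0.0291 = 0.9709

0.9709


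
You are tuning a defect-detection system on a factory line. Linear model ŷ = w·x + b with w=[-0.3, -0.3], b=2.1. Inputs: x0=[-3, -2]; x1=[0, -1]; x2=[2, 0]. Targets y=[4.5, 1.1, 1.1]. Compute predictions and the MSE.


ŷ0 = (-0.3)·(-3) + (-0.3)·(-2) + 2.1 = 3.6
ŷ1 = (-0.3)·(0) + (-0.3)·(-1) + 2.1 = 2.4
ŷ2 = (-0.3)·(2) + (-0.3)·(0) + 2.1 = 1.5
errors² = [0.81, 1.69, 0.16]
MSE = 2.6600/3 = 0.8867

0.8867


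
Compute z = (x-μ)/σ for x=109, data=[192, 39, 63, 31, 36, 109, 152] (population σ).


μ = 88.8571, σ = 58.9514
z = (109 - 88.8571)/58.9514 = 0.3417

0.3417


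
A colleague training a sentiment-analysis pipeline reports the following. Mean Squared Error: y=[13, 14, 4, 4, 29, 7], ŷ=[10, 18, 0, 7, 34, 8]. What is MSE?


Squared errors: (13-10)²=9, (14-18)²=16, (4-0)²=16, (4-7)²=9, (29-34)²=25, (7-8)²=1
Sum = 76
MSE = 76/6 = 38/3

38/3


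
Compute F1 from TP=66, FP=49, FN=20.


Precision = 66/115 = 0.5739
Recall = 66/86 = 0.7674
F1 = 2·P·R/(P+R) = 2·TP/(2·TP+FP+FN) = 132/(132+49+20) = 132/201 = 0.6567

0.6567


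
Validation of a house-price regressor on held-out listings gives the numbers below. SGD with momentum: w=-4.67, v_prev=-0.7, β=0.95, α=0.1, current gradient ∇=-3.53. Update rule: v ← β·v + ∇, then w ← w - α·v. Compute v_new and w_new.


v_new = 0.95·-0.7 - 3.53 = -0.665 - 3.53 = -4.195
w_new = -4.67 - 0.1·-4.195 = -4.67 + 0.4195 = -4.2505

v_new=-4.195, w_new=-4.2505


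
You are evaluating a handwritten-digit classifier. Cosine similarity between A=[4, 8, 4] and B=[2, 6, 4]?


A·B = 4·2 + 8·6 + 4·4 = 72
‖A‖ = √96 = 9.798, ‖B‖ = √56 = 7.4833
cos = 72/(√96·√56) = 72/√5376 = 0.982

0.982


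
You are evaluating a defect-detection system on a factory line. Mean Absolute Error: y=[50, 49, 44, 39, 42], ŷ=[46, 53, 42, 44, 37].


Absolute errors: |50-46|=4, |49-53|=4, |44-42|=2, |39-44|=5, |42-37|=5
Sum = 20
MAE = 20/5 = 4

4


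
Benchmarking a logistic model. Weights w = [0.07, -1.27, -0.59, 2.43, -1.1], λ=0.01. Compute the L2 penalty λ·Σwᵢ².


‖w‖₂² = (0.07)² + (-1.27)² + (-0.59)² + (2.43)² + (-1.1)²
     = 0.0049 + 1.6129 + 0.3481 + 5.9049 + 1.21
     = 9.0808
λ·‖w‖₂² = 0.01·9.0808 = 0.090808

0.090808


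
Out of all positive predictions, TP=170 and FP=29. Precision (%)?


Precision = TP/(TP+FP)
= 170/(170+29)
= 170/199 = 85.43%

85.43%


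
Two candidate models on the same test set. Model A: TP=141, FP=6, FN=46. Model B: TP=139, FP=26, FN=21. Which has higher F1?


Model A: P=141/147=0.9592, R=141/187=0.754, F1=2PR/(P+R)=2TP/(2TP+FP+FN)=282/334=0.8443
Model B: P=139/165=0.8424, R=139/160=0.8688, F1=2PR/(P+R)=2TP/(2TP+FP+FN)=278/325=0.8554
0.8443 < 0.8554 → Model B

Model B


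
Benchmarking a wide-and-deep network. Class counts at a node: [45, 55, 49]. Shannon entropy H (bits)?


Probabilities: [45/149, 55/149, 49/149] ≈ [0.302, 0.3691, 0.3289]
H = -((45/149)·log₂(45/149) + (55/149)·log₂(55/149) + (49/149)·log₂(49/149))
  = 1.58 bits

1.58 bits


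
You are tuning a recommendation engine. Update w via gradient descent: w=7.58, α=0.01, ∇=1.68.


w_new = w - α·∇
= 7.58 - 0.01·1.68
= 7.58 - 0.0168
= 7.5632

7.5632


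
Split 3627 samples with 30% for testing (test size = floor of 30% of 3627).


Test = ⌊3627·30/100⌋ = 1088
Train = 3627 - 1088 = 2539

Train: 2539, Test: 1088


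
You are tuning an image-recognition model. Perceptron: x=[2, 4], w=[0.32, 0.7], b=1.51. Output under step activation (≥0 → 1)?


z = (2)·(0.32) + (4)·(0.7) + 1.51
  = 4.95
step(z) = 1 (z≥0)

1


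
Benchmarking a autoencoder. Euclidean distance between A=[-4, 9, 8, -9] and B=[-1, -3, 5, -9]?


d = √((-4+ 1)² + (9+ 3)² + (8-5)² + (-9+ 9)²)
  = √(9 + 144 + 9 + 0)
  = √162 = 12.7279

12.7279


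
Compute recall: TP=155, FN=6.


Recall = TP/(TP+FN)
= 155/(155+6)
= 155/161 = 96.27%

96.27%


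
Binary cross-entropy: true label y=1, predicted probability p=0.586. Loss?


BCE = -[y·ln(p) + (1-y)·ln(1-p)]
= -1·ln(0.586) - 0
= -ln(0.586) = 0.5344

0.5344


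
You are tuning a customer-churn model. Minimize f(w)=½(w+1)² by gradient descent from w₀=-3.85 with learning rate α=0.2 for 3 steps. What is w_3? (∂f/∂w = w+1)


step 1: grad = -3.85+1 = -2.85; w = -3.85 - 0.2·(-2.85) = -3.28
step 2: grad = -3.28+1 = -2.28; w = -3.28 - 0.2·(-2.28) = -2.824
step 3: grad = -2.824+1 = -1.824; w = -2.824 - 0.2·(-1.824) = -2.4592

-2.4592


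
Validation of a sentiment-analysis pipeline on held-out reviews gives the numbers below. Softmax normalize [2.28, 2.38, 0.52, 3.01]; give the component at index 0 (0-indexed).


Exponentials: e^2.28=9.7767, e^2.38=10.8049, e^0.52=1.682, e^3.01=20.2874
Sum = 42.551
Softmax = [0.2298, 0.2539, 0.0395, 0.4768]
p[0] = 9.7767/42.551 = 0.2298

0.2298


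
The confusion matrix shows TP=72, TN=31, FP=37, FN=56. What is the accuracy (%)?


Accuracy = (TP+TN)/(TP+TN+FP+FN)
= (72+31)/(196)
= 103/196 = 52.55%

52.55%


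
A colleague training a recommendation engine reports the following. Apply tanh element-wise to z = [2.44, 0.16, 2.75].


tanh(2.44) = 0.9849
tanh(0.16) = 0.1586
tanh(2.75) = 0.9919
result = [0.9849, 0.1586, 0.9919]

[0.9849, 0.1586, 0.9919]


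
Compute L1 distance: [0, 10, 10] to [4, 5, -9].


d = |0-4| + |10-5| + |10+ 9|
  = 4 + 5 + 19
  = 28

28


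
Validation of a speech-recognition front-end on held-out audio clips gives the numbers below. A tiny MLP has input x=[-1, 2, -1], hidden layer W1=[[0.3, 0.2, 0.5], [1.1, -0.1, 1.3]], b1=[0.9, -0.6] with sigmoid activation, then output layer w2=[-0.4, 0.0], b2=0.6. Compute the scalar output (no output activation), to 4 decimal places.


z1[0] = (0.3)·(-1) + (0.2)·(2) + (0.5)·(-1) + 0.9 = 0.5
z1[1] = (1.1)·(-1) + (-0.1)·(2) + (1.3)·(-1) - 0.6 = -3.2
h = sigmoid(z1) = [0.6225, 0.0392]
output = (-0.4)·(0.6225) + (0.0)·(0.0392) + 0.6 = 0.351

0.351


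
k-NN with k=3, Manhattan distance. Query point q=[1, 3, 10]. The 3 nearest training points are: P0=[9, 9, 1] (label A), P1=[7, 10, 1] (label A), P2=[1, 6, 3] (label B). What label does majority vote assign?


d(q,P0) = 23  (label A)
d(q,P1) = 22  (label A)
d(q,P2) = 10  (label B)
Votes: A=2, B=1
Majority → A

A


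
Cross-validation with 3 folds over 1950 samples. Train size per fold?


Fold size = 1950/3 = 650
Training per fold = 1950 - 650 = 1300

1300


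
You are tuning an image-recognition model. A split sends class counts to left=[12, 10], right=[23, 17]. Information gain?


Parent = [35, 27], H_parent = 0.988
H_left = 0.994 (n=22), H_right = 0.9837 (n=40)
H_children = (22/62)·0.994 + (40/62)·0.9837 = 0.9874
IG = 0.988 - 0.9874 = 0.0006

0.0006


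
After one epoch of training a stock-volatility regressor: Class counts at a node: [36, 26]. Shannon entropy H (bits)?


Probabilities: [36/62, 26/62] ≈ [0.5806, 0.4194]
H = -((36/62)·log₂(36/62) + (26/62)·log₂(26/62))
  = 0.9812 bits

0.9812 bits


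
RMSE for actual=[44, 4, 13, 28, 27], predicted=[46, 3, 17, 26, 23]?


MSE = 41/5 = 8.2
RMSE = √(41/5) = 2.8636

2.8636


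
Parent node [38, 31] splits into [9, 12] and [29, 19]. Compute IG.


Parent = [38, 31], H_parent = 0.9926
H_left = 0.9852 (n=21), H_right = 0.9685 (n=48)
H_children = (21/69)·0.9852 + (48/69)·0.9685 = 0.9736
IG = 0.9926 - 0.9736 = 0.019

0.019


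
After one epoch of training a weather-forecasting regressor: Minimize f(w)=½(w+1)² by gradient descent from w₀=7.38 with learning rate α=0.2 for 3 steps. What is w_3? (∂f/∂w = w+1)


step 1: grad = 7.38+1 = 8.38; w = 7.38 - 0.2·(8.38) = 5.704
step 2: grad = 5.704+1 = 6.704; w = 5.704 - 0.2·(6.704) = 4.3632
step 3: grad = 4.3632+1 = 5.3632; w = 4.3632 - 0.2·(5.3632) = 3.29056

3.29056


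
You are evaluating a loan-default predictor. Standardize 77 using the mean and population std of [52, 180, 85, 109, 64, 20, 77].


μ = 83.8571, σ = 46.9207
z = (77 - 83.8571)/46.9207 = -0.1461

-0.1461


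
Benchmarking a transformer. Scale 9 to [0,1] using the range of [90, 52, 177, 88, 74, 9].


min=9, max=177
(9-9)/(177-9) = 0/168 = 0.0

0.0


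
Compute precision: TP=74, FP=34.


Precision = TP/(TP+FP)
= 74/(74+34)
= 74/108 = 68.52%

68.52%


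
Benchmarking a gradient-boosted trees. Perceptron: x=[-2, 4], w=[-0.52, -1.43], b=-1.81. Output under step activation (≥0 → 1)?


z = (-2)·(-0.52) + (4)·(-1.43) - 1.81
  = -6.49
step(z) = 0 (z<0)

0


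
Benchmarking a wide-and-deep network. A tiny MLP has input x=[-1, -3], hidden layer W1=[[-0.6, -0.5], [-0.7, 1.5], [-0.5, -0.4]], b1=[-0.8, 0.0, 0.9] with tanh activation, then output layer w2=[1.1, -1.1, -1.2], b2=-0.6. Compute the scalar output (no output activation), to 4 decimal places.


z1[0] = (-0.6)·(-1) + (-0.5)·(-3) - 0.8 = 1.3
z1[1] = (-0.7)·(-1) + (1.5)·(-3) + 0.0 = -3.8
z1[2] = (-0.5)·(-1) + (-0.4)·(-3) + 0.9 = 2.6
h = tanh(z1) = [0.8617, -0.999, 0.989]
output = (1.1)·(0.8617) + (-1.1)·(-0.999) + (-1.2)·(0.989) - 0.6 = 0.26

0.26


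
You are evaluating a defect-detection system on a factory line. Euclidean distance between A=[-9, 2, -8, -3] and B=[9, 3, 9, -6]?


d = √((-9-9)² + (2-3)² + (-8-9)² + (-3+ 6)²)
  = √(324 + 1 + 289 + 9)
  = √623 = 24.96

24.96


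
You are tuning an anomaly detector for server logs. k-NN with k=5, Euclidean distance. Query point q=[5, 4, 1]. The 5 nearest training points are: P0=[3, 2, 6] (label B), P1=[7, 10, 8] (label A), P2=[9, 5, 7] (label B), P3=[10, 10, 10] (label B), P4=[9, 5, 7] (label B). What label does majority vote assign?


d(q,P0) = 5.7446  (label B)
d(q,P1) = 9.434  (label A)
d(q,P2) = 7.2801  (label B)
d(q,P3) = 11.9164  (label B)
d(q,P4) = 7.2801  (label B)
Votes: A=1, B=4
Majority → B

B


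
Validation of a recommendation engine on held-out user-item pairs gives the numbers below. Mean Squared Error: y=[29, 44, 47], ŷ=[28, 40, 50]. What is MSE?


Squared errors: (29-28)²=1, (44-40)²=16, (47-50)²=9
Sum = 26
MSE = 26/3 = 26/3

26/3


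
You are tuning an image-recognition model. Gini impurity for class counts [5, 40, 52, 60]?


Probabilities: [5/157, 40/157, 52/157, 60/157] ≈ [0.0318, 0.2548, 0.3312, 0.3822]
Σpᵢ² = (25 + 1600 + 2704 + 3600)/157² = 7929/24649
Gini = 1 - Σpᵢ² = 1 - 7929/24649 = 0.6783

0.6783


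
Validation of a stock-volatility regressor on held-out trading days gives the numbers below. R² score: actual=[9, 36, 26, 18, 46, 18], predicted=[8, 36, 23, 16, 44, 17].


ȳ = 25.5
SS_res = Σ(y-ŷ)² = 19
SS_tot = Σ(y-ȳ)² = 915.5
R² = 1 - SS_res/SS_tot = 1 - 0.0208 = 0.9792

0.9792


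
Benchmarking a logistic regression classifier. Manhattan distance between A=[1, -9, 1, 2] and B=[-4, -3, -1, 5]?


d = |1+ 4| + |-9+ 3| + |1+ 1| + |2-5|
  = 5 + 6 + 2 + 3
  = 16

16


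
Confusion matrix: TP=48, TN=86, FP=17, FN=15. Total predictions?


Total = TP + TN + FP + FN
= 48 + 86 + 17 + 15
= 166
(Predicted positive: 65, predicted negative: 101)

166


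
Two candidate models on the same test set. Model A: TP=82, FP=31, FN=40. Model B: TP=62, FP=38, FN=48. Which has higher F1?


Model A: P=82/113=0.7257, R=82/122=0.6721, F1=2PR/(P+R)=2TP/(2TP+FP+FN)=164/235=0.6979
Model B: P=62/100=0.62, R=62/110=0.5636, F1=2PR/(P+R)=2TP/(2TP+FP+FN)=124/210=0.5905
0.6979 > 0.5905 → Model A

Model A


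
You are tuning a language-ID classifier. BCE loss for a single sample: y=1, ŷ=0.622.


BCE = -[y·ln(p) + (1-y)·ln(1-p)]
= -1·ln(0.622) - 0
= -ln(0.622) = 0.4748

0.4748


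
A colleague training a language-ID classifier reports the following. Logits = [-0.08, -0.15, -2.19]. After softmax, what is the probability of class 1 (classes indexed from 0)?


Exponentials: e^-0.08=0.9231, e^-0.15=0.8607, e^-2.19=0.1119
Sum = 1.8957
Softmax = [0.4869, 0.454, 0.059]
p[1] = 0.8607/1.8957 = 0.454

0.454


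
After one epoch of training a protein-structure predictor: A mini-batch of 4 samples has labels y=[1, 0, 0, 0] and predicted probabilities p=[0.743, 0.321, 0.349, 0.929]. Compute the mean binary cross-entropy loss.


L[0] = -ln(0.743) = 0.2971
L[1] = -ln(1-0.321) = -ln(0.679) = 0.3871
L[2] = -ln(1-0.349) = -ln(0.651) = 0.4292
L[3] = -ln(1-0.929) = -ln(0.071) = 2.6451
mean = (0.2971 + 0.3871 + 0.4292 + 2.6451)/4 = 0.9396

0.9396


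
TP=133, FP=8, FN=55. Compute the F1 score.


Precision = 133/141 = 0.9433
Recall = 133/188 = 0.7074
F1 = 2·P·R/(P+R) = 2·TP/(2·TP+FP+FN) = 266/(266+8+55) = 266/329 = 0.8085

0.8085


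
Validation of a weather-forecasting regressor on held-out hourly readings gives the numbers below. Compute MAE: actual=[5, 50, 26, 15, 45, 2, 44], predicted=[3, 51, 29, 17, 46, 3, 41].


Absolute errors: |5-3|=2, |50-51|=1, |26-29|=3, |15-17|=2, |45-46|=1, |2-3|=1, |44-41|=3
Sum = 13
MAE = 13/7 = 13/7

13/7


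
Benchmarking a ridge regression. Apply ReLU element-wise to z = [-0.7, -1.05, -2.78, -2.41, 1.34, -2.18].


ReLU(-0.7) = max(0, -0.7) = 0.0
ReLU(-1.05) = max(0, -1.05) = 0.0
ReLU(-2.78) = max(0, -2.78) = 0.0
ReLU(-2.41) = max(0, -2.41) = 0.0
ReLU(1.34) = max(0, 1.34) = 1.34
ReLU(-2.18) = max(0, -2.18) = 0.0
result = [0.0, 0.0, 0.0, 0.0, 1.34, 0.0]

[0.0, 0.0, 0.0, 0.0, 1.34, 0.0]


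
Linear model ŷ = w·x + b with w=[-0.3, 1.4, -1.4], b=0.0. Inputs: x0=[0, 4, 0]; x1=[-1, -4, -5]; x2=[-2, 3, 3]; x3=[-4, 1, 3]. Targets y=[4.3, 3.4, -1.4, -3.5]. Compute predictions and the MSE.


ŷ0 = (-0.3)·(0) + (1.4)·(4) + (-1.4)·(0) + 0.0 = 5.6
ŷ1 = (-0.3)·(-1) + (1.4)·(-4) + (-1.4)·(-5) + 0.0 = 1.7
ŷ2 = (-0.3)·(-2) + (1.4)·(3) + (-1.4)·(3) + 0.0 = 0.6
ŷ3 = (-0.3)·(-4) + (1.4)·(1) + (-1.4)·(3) + 0.0 = -1.6
errors² = [1.69, 2.89, 4.0, 3.61]
MSE = 12.1900/4 = 3.0475

3.0475


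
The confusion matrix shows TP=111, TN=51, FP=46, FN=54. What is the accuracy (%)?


Accuracy = (TP+TN)/(TP+TN+FP+FN)
= (111+51)/(262)
= 162/262 = 61.83%

61.83%


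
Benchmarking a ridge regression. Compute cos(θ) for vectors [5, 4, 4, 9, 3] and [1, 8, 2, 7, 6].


A·B = 5·1 + 4·8 + 4·2 + 9·7 + 3·6 = 126
‖A‖ = √147 = 12.1244, ‖B‖ = √154 = 12.4097
cos = 126/(√147·√154) = 126/√22638 = 0.8374

0.8374


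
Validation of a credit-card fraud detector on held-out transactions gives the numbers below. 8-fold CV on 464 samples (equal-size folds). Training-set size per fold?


Fold size = 464/8 = 58
Training per fold = 464 - 58 = 406

406


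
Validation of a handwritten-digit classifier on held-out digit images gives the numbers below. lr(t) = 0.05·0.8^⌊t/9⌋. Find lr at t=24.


n_drops = ⌊24/9⌋ = 2
lr = 0.05·0.8^2 = 0.05·0.64 = 0.032

0.032


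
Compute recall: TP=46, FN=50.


Recall = TP/(TP+FN)
= 46/(46+50)
= 46/96 = 47.92%

47.92%


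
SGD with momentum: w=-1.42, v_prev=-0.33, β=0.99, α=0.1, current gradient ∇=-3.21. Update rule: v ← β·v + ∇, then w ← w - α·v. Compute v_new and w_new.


v_new = 0.99·-0.33 - 3.21 = -0.3267 - 3.21 = -3.5367
w_new = -1.42 - 0.1·-3.5367 = -1.42 + 0.35367 = -1.06633

v_new=-3.5367, w_new=-1.06633


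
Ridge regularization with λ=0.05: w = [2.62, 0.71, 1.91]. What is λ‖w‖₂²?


‖w‖₂² = (2.62)² + (0.71)² + (1.91)²
     = 6.8644 + 0.5041 + 3.6481
     = 11.0166
λ·‖w‖₂² = 0.05·11.0166 = 0.55083

0.55083


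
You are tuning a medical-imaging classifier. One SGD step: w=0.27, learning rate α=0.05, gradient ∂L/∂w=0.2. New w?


w_new = w - α·∇
= 0.27 - 0.05·0.2
= 0.27 - 0.01
= 0.26

0.26


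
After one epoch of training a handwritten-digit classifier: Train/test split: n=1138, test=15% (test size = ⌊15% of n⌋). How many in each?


Test = ⌊1138·15/100⌋ = 170
Train = 1138 - 170 = 968

Train: 968, Test: 170


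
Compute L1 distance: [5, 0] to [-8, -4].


d = |5+ 8| + |0+ 4|
  = 13 + 4
  = 17

17


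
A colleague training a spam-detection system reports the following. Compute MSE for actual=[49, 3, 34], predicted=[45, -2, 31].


Squared errors: (49-45)²=16, (3+ 2)²=25, (34-31)²=9
Sum = 50
MSE = 50/3 = 50/3

50/3


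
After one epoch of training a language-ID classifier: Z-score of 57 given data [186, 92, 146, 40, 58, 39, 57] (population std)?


μ = 88.2857, σ = 52.8467
z = (57 - 88.2857)/52.8467 = -0.592

-0.592


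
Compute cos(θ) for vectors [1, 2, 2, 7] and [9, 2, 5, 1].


A·B = 1·9 + 2·2 + 2·5 + 7·1 = 30
‖A‖ = √58 = 7.6158, ‖B‖ = √111 = 10.5357
cos = 30/(√58·√111) = 30/√6438 = 0.3739

0.3739


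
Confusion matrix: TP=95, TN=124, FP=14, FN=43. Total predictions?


Total = TP + TN + FP + FN
= 95 + 124 + 14 + 43
= 276
(Predicted positive: 109, predicted negative: 167)

276


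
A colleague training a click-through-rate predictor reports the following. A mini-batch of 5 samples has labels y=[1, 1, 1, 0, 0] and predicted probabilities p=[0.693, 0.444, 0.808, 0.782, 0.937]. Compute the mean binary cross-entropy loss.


L[0] = -ln(0.693) = 0.3667
L[1] = -ln(0.444) = 0.8119
L[2] = -ln(0.808) = 0.2132
L[3] = -ln(1-0.782) = -ln(0.218) = 1.5233
L[4] = -ln(1-0.937) = -ln(0.063) = 2.7646
mean = (0.3667 + 0.8119 + 0.2132 + 1.5233 + 2.7646)/5 = 1.1359

1.1359


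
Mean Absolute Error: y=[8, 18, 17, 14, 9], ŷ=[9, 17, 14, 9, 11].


Absolute errors: |8-9|=1, |18-17|=1, |17-14|=3, |14-9|=5, |9-11|=2
Sum = 12
MAE = 12/5 = 12/5

12/5


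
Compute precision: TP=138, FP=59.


Precision = TP/(TP+FP)
= 138/(138+59)
= 138/197 = 70.05%

70.05%


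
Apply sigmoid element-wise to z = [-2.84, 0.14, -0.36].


σ(-2.84) = 1/(1+e^2.84) = 0.0552
σ(0.14) = 1/(1+e^-0.14) = 0.5349
σ(-0.36) = 1/(1+e^0.36) = 0.411
result = [0.0552, 0.5349, 0.411]

[0.0552, 0.5349, 0.411]


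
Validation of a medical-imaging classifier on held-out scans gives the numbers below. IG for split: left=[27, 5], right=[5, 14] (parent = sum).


Parent = [32, 19], H_parent = 0.9526
H_left = 0.6253 (n=32), H_right = 0.8315 (n=19)
H_children = (32/51)·0.6253 + (19/51)·0.8315 = 0.7021
IG = 0.9526 - 0.7021 = 0.2505

0.2505


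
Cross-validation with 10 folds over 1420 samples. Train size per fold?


Fold size = 1420/10 = 142
Training per fold = 1420 - 142 = 1278

1278


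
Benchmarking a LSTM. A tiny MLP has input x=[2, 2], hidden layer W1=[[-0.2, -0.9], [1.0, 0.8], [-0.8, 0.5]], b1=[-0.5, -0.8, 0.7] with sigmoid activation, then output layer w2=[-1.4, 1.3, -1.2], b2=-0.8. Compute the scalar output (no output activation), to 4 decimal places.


z1[0] = (-0.2)·(2) + (-0.9)·(2) - 0.5 = -2.7
z1[1] = (1.0)·(2) + (0.8)·(2) - 0.8 = 2.8
z1[2] = (-0.8)·(2) + (0.5)·(2) + 0.7 = 0.1
h = sigmoid(z1) = [0.063, 0.9427, 0.525]
output = (-1.4)·(0.063) + (1.3)·(0.9427) + (-1.2)·(0.525) - 0.8 = -0.2927

-0.2927


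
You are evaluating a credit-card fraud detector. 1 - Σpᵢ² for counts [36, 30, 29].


Probabilities: [36/95, 30/95, 29/95] ≈ [0.3789, 0.3158, 0.3053]
Σpᵢ² = (1296 + 900 + 841)/95² = 3037/9025
Gini = 1 - Σpᵢ² = 1 - 3037/9025 = 0.6635

0.6635


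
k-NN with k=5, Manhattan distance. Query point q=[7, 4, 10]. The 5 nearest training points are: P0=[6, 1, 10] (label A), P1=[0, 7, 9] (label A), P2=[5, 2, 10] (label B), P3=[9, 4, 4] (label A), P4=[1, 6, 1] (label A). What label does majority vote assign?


d(q,P0) = 4  (label A)
d(q,P1) = 11  (label A)
d(q,P2) = 4  (label B)
d(q,P3) = 8  (label A)
d(q,P4) = 17  (label A)
Votes: A=4, B=1
Majority → A

A


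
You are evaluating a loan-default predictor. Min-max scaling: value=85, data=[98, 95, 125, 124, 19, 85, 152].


min=19, max=152
(85-19)/(152-19) = 66/133 = 0.4962

0.4962


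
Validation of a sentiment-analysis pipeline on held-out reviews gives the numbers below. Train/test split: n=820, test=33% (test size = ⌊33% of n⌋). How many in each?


Test = ⌊820·33/100⌋ = 270
Train = 820 - 270 = 550

Train: 550, Test: 270


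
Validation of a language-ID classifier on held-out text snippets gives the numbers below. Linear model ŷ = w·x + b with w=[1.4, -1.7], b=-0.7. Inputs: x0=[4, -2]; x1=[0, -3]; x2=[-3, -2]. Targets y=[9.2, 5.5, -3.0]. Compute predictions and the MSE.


ŷ0 = (1.4)·(4) + (-1.7)·(-2) - 0.7 = 8.3
ŷ1 = (1.4)·(0) + (-1.7)·(-3) - 0.7 = 4.4
ŷ2 = (1.4)·(-3) + (-1.7)·(-2) - 0.7 = -1.5
errors² = [0.81, 1.21, 2.25]
MSE = 4.2700/3 = 1.4233

1.4233
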